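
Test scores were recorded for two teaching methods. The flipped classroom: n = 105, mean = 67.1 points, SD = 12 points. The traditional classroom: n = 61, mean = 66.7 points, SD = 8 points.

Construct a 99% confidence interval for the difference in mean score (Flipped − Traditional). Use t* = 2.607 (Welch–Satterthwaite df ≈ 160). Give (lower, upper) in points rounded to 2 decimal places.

Per-group SEs: s₁/√n₁ = 12/√105 = 1.1711, s₂/√n₂ = 8/√61 = 1.0243.
Unpooled SE of the difference: √(1.37147521 + 1.04919049) = 1.5558.
Margin of error = t* · SE = 2.607 × 1.5558 = 4.0560.
x̄₁ − x̄₂ = 67.1 − 66.7 = 0.4000.
CI: 0.4000 ± 4.0560 = (-3.66, 4.46).

(-3.66, 4.46)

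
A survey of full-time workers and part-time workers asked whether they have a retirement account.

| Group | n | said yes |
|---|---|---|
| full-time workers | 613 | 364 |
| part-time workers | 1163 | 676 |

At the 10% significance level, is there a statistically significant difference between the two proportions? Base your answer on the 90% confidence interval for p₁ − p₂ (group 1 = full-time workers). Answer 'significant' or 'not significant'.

not significant

First, p̂₁ = 364/613 = 0.5938; p̂₂ = 676/1163 = 0.5813.
The two standard errors are √(0.5938×0.4062/613) = 0.01984 and √(0.5813×0.4187/1163) = 0.01447.
Because the samples are independent, SE_diff = √(0.01984² + 0.01447²) = 0.02456.
Using z* = 1.645 for 90%, ME = 1.645 × 0.02456 = 0.04040.
p̂₁ − p̂₂ = 0.0125; interval 0.0125 ± 0.04040 gives (-0.02790, 0.05290).
The interval (-0.02790, 0.05290) contains 0, so the difference is not significant.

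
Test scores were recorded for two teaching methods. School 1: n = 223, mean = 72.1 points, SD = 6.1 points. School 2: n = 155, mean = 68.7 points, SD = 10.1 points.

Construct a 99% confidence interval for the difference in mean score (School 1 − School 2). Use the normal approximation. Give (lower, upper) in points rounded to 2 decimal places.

(1.06, 5.74)

SE₁ = s₁/√n₁ = 6.1/√223 = 0.4085; SE₂ = 10.1/√155 = 0.8113.
Independent samples, unequal variances: SE_diff = √(SE₁² + SE₂²) = √(0.16687225 + 0.65820769) = 0.9083.
z* = 2.576, so margin of error = 2.576 × 0.9083 = 2.3398.
Difference in means = 72.1 − 68.7 = 3.4000.
3.4000 ± 2.3398 → (1.06, 5.74).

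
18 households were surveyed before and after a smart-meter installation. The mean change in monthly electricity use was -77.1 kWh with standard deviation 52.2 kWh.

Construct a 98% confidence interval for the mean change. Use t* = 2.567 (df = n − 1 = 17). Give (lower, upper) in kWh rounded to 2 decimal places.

This is a matched-pairs design, so SE = s_d/√n = 52.2/√18 = 12.3037.
Margin = 2.567 × 12.3037 = 31.5836; the interval is -77.1 ± 31.5836 = (-108.68, -45.52).

(-108.68, -45.52)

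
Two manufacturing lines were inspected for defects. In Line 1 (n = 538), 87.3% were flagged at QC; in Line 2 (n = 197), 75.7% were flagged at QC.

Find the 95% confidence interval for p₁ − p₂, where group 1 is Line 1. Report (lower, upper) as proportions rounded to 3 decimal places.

(0.050, 0.182)

SE₁ = √(p̂₁(1−p̂₁)/n₁) = √(0.8730·0.1270/538) = 0.01436; SE₂ = √(0.7570·0.2430/197) = 0.03056.
Independent samples: SE of the difference = √(SE₁² + SE₂²) = √(0.0002062096 + 0.0009339136) = 0.03377.
z* for 95% confidence is 1.960, so the margin of error is 1.960 × 0.03377 = 0.06619.
Point estimate p̂₁ − p̂₂ = 0.8730 − 0.7570 = 0.1160.
0.1160 ± 0.06619 → (0.050, 0.182).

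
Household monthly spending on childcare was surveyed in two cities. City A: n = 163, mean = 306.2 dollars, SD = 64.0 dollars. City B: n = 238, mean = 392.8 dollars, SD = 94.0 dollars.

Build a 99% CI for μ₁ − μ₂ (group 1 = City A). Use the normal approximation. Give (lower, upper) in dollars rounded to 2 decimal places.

Standard errors of each mean: 64.0/√163 = 5.0129 and 94.0/√238 = 6.0931.
SE(x̄₁ − x̄₂) = √(5.0129² + 6.0931²) = 7.8902 for independent samples with unequal variances.
With z* = 2.576, the margin is 2.576 × 7.8902 = 20.3252.
x̄₁ − x̄₂ = 306.2 − 392.8 = -86.6000; the interval is -86.6000 ± 20.3252 = (-106.93, -66.27).

(-106.93, -66.27)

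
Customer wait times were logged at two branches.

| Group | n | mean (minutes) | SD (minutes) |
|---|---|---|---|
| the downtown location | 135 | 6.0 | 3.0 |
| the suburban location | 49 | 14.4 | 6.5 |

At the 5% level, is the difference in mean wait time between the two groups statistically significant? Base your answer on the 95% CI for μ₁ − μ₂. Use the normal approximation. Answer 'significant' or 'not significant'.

Standard errors of each mean: 3.0/√135 = 0.2582 and 6.5/√49 = 0.9286.
SE(x̄₁ − x̄₂) = √(0.2582² + 0.9286²) = 0.9638 for independent samples with unequal variances.
With z* = 1.960, the margin is 1.960 × 0.9638 = 1.8890.
x̄₁ − x̄₂ = 6.0 − 14.4 = -8.4000; the interval is -8.4000 ± 1.8890 = (-10.2890, -6.5110).
The interval (-10.2890, -6.5110) does not contain 0, so the difference is significant.

significant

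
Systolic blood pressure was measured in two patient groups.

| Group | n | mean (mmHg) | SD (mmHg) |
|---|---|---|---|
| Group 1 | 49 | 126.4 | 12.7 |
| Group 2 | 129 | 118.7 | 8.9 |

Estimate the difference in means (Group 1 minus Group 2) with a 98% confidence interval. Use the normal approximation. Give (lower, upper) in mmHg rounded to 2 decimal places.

(3.10, 12.30)

SE₁ = s₁/√n₁ = 12.7/√49 = 1.8143; SE₂ = 8.9/√129 = 0.7836.
Independent samples, unequal variances: SE_diff = √(SE₁² + SE₂²) = √(3.29168449 + 0.61402896) = 1.9763.
z* = 2.326, so margin of error = 2.326 × 1.9763 = 4.5969.
Difference in means = 126.4 − 118.7 = 7.7000.
7.7000 ± 4.5969 → (3.10, 12.30).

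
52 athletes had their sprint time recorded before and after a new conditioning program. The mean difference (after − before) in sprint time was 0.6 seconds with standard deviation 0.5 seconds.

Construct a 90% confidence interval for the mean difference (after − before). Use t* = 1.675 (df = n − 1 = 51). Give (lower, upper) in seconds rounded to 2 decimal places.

Paired design: SE = s_d/√n = 0.5/√52 = 0.0693.
t* = 1.675; margin of error = 1.675 × 0.0693 = 0.1161.
0.6 ± 0.1161 → (0.48, 0.72).

(0.48, 0.72)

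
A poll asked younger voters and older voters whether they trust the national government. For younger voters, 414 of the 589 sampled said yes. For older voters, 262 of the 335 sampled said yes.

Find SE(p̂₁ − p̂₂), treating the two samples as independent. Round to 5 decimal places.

0.02938

p̂₁ = 414/589 = 0.7029 and p̂₂ = 262/335 = 0.7821.
SE₁ = √(p̂₁(1−p̂₁)/n₁) = √(0.7029·0.2971/589) = 0.01883; SE₂ = √(0.7821·0.2179/335) = 0.02255.
Independent samples: SE of the difference = √(SE₁² + SE₂²) = √(0.0003545689 + 0.0005085025) = 0.02938.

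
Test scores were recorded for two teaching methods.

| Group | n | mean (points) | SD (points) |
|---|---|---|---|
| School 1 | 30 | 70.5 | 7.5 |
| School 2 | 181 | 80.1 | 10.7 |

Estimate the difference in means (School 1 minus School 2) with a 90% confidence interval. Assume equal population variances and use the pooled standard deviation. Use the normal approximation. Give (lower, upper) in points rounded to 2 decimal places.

s_p = √[((n₁−1)s₁² + (n₂−1)s₂²)/(n₁+n₂−2)] = √[(29·7.5² + 180·10.7²)/209] = 10.3155.
SE = 10.3155·√(1/30 + 1/181) = 2.0334.
With z* = 1.645, margin = 1.645 × 2.0334 = 3.3449.
x̄₁ − x̄₂ = 70.5 − 80.1 = -9.6000; interval -9.6000 ± 3.3449 = (-12.94, -6.26).

(-12.94, -6.26)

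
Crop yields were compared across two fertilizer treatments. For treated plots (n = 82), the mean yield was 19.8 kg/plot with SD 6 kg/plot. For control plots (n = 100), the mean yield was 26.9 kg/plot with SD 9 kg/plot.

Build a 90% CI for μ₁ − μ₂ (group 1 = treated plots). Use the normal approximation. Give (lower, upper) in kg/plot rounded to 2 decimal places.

(-8.94, -5.26)

SE₁ = s₁/√n₁ = 6/√82 = 0.6626; SE₂ = 9/√100 = 0.9000.
Independent samples, unequal variances: SE_diff = √(SE₁² + SE₂²) = √(0.43903876 + 0.81) = 1.1176.
z* = 1.645, so margin of error = 1.645 × 1.1176 = 1.8385.
Difference in means = 19.8 − 26.9 = -7.1000.
-7.1000 ± 1.8385 → (-8.94, -5.26).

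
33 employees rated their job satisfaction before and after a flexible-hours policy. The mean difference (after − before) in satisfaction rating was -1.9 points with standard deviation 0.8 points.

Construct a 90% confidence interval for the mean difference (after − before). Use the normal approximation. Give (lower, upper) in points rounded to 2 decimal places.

(-2.13, -1.67)

Paired design: SE = s_d/√n = 0.8/√33 = 0.1393.
z* = 1.645; margin of error = 1.645 × 0.1393 = 0.2291.
-1.9 ± 0.2291 → (-2.13, -1.67).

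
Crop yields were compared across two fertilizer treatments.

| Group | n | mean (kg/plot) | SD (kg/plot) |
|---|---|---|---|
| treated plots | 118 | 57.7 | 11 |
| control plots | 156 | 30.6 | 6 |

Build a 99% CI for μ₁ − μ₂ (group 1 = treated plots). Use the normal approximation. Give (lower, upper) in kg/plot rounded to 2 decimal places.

(24.21, 29.99)

Standard errors of each mean: 11/√118 = 1.0126 and 6/√156 = 0.4804.
SE(x̄₁ − x̄₂) = √(1.0126² + 0.4804²) = 1.1208 for independent samples with unequal variances.
With z* = 2.576, the margin is 2.576 × 1.1208 = 2.8872.
x̄₁ − x̄₂ = 57.7 − 30.6 = 27.1000; the interval is 27.1000 ± 2.8872 = (24.21, 29.99).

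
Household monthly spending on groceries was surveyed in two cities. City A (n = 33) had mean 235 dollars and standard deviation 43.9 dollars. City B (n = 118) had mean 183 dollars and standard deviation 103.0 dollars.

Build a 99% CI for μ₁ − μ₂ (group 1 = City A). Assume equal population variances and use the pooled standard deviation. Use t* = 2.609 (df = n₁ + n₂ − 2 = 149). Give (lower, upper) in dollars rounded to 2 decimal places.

s_p = √[((n₁−1)s₁² + (n₂−1)s₂²)/(n₁+n₂−2)] = √[(32·43.9² + 117·103.0²)/149] = 93.5118.
SE = 93.5118·√(1/33 + 1/118) = 18.4144.
With t* = 2.609, margin = 2.609 × 18.4144 = 48.0432.
x̄₁ − x̄₂ = 235 − 183 = 52.0000; interval 52.0000 ± 48.0432 = (3.96, 100.04).

(3.96, 100.04)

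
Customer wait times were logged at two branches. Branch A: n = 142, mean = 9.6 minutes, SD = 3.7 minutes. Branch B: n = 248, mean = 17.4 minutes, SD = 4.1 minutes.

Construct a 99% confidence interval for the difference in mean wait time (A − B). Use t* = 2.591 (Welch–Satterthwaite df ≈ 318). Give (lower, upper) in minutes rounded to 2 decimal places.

(-8.85, -6.75)

Standard errors of each mean: 3.7/√142 = 0.3105 and 4.1/√248 = 0.2604.
SE(x̄₁ − x̄₂) = √(0.3105² + 0.2604²) = 0.4052 for independent samples with unequal variances.
With t* = 2.591, the margin is 2.591 × 0.4052 = 1.0499.
x̄₁ − x̄₂ = 9.6 − 17.4 = -7.8000; the interval is -7.8000 ± 1.0499 = (-8.85, -6.75).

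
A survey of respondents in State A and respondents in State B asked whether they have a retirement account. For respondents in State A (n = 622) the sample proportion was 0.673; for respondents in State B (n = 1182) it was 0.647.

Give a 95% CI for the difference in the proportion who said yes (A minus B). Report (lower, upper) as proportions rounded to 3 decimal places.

(-0.020, 0.072)

SE₁ = √(p̂₁(1−p̂₁)/n₁) = √(0.6730·0.3270/622) = 0.01881; SE₂ = √(0.6470·0.3530/1182) = 0.01390.
Independent samples: SE of the difference = √(SE₁² + SE₂²) = √(0.0003538161 + 0.00019321) = 0.02339.
z* for 95% confidence is 1.960, so the margin of error is 1.960 × 0.02339 = 0.04584.
Point estimate p̂₁ − p̂₂ = 0.6730 − 0.6470 = 0.0260.
0.0260 ± 0.04584 → (-0.020, 0.072).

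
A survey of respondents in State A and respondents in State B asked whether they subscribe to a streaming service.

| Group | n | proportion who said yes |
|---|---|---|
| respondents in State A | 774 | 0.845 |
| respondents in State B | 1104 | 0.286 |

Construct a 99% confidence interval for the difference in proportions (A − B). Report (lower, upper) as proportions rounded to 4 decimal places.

(0.5105, 0.6075)

Each SE is √(p̂(1−p̂)/n): √(0.8450·0.1550/774) = 0.01301 and √(0.2860·0.7140/1104) = 0.01360.
SE(p̂₁ − p̂₂) = √(SE₁² + SE₂²) = √(0.0001692601 + 0.00018496) = 0.01882, since the two samples are independent.
At 99% confidence z* = 2.576; margin = 2.576 × 0.01882 = 0.04848.
The difference is 0.8450 − 0.2860 = 0.5590, so the interval is 0.5590 ± 0.04848 = (0.5105, 0.6075).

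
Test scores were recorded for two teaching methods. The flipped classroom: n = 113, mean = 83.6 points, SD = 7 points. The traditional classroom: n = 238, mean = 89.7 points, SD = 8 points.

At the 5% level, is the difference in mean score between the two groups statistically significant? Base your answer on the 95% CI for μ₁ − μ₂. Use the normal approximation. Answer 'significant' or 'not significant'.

Standard errors of each mean: 7/√113 = 0.6585 and 8/√238 = 0.5186.
SE(x̄₁ − x̄₂) = √(0.6585² + 0.5186²) = 0.8382 for independent samples with unequal variances.
With z* = 1.960, the margin is 1.960 × 0.8382 = 1.6429.
x̄₁ − x̄₂ = 83.6 − 89.7 = -6.1000; the interval is -6.1000 ± 1.6429 = (-7.7429, -4.4571).
The interval (-7.7429, -4.4571) does not contain 0, so the difference is significant.

significant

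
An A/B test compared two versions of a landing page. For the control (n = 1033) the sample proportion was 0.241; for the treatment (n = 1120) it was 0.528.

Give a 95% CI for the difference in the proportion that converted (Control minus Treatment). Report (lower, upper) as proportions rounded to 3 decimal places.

The two standard errors are √(0.2410×0.7590/1033) = 0.01331 and √(0.5280×0.4720/1120) = 0.01492.
Because the samples are independent, SE_diff = √(0.01331² + 0.01492²) = 0.01999.
Using z* = 1.960 for 95%, ME = 1.960 × 0.01999 = 0.03918.
p̂₁ − p̂₂ = -0.2870; interval -0.2870 ± 0.03918 gives (-0.326, -0.248).

(-0.326, -0.248)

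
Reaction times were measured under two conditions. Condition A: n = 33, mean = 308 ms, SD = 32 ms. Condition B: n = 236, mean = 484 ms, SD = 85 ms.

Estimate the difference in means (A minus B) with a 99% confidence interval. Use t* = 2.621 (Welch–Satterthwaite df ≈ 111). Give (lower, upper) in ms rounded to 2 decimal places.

Per-group SEs: s₁/√n₁ = 32/√33 = 5.5705, s₂/√n₂ = 85/√236 = 5.5330.
Unpooled SE of the difference: √(31.03047025 + 30.614089) = 7.8514.
Margin of error = t* · SE = 2.621 × 7.8514 = 20.5785.
x̄₁ − x̄₂ = 308 − 484 = -176.0000.
CI: -176.0000 ± 20.5785 = (-196.58, -155.42).

(-196.58, -155.42)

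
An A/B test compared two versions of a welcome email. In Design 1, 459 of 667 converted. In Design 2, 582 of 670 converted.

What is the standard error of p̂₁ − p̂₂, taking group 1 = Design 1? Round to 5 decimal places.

p̂₁ = 459/667 = 0.6882 and p̂₂ = 582/670 = 0.8687.
SE₁ = √(p̂₁(1−p̂₁)/n₁) = √(0.6882·0.3118/667) = 0.01794; SE₂ = √(0.8687·0.1313/670) = 0.01305.
Independent samples: SE of the difference = √(SE₁² + SE₂²) = √(0.0003218436 + 0.0001703025) = 0.02218.

0.02218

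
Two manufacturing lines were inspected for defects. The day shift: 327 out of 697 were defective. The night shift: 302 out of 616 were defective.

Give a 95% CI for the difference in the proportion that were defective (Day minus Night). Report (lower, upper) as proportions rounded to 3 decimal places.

(-0.075, 0.033)

First, p̂₁ = 327/697 = 0.4692; p̂₂ = 302/616 = 0.4903.
The two standard errors are √(0.4692×0.5308/697) = 0.01890 and √(0.4903×0.5097/616) = 0.02014.
Because the samples are independent, SE_diff = √(0.01890² + 0.02014²) = 0.02762.
Using z* = 1.960 for 95%, ME = 1.960 × 0.02762 = 0.05414.
p̂₁ − p̂₂ = -0.0211; interval -0.0211 ± 0.05414 gives (-0.075, 0.033).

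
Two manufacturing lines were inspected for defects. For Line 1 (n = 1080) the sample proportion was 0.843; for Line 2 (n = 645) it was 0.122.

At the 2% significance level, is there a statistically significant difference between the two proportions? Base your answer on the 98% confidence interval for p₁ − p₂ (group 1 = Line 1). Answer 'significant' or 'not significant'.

Each SE is √(p̂(1−p̂)/n): √(0.8430·0.1570/1080) = 0.01107 and √(0.1220·0.8780/645) = 0.01289.
SE(p̂₁ − p̂₂) = √(SE₁² + SE₂²) = √(0.0001225449 + 0.0001661521) = 0.01699, since the two samples are independent.
At 98% confidence z* = 2.326; margin = 2.326 × 0.01699 = 0.03952.
The difference is 0.8430 − 0.1220 = 0.7210, so the interval is 0.7210 ± 0.03952 = (0.68148, 0.76052).
The interval (0.68148, 0.76052) does not contain 0, so the difference is significant.

significant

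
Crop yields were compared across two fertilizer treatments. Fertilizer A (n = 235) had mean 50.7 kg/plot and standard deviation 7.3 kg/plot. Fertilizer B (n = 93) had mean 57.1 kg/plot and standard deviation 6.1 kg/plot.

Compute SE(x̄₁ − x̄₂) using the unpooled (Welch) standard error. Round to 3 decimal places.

Per-group SEs: s₁/√n₁ = 7.3/√235 = 0.4762, s₂/√n₂ = 6.1/√93 = 0.6325.
Unpooled SE of the difference: √(0.22676644 + 0.40005625) = 0.7917.

0.792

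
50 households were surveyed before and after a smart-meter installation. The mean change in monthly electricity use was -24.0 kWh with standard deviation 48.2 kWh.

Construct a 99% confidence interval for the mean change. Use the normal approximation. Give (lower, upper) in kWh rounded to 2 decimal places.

This is a matched-pairs design, so SE = s_d/√n = 48.2/√50 = 6.8165.
Margin = 2.576 × 6.8165 = 17.5593; the interval is -24.0 ± 17.5593 = (-41.56, -6.44).

(-41.56, -6.44)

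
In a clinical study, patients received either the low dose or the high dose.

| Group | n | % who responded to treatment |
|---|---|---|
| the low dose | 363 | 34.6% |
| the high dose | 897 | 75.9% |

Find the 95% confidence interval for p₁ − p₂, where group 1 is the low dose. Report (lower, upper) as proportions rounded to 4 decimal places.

(-0.4694, -0.3566)

Each SE is √(p̂(1−p̂)/n): √(0.3460·0.6540/363) = 0.02497 and √(0.7590·0.2410/897) = 0.01428.
SE(p̂₁ − p̂₂) = √(SE₁² + SE₂²) = √(0.0006235009 + 0.0002039184) = 0.02876, since the two samples are independent.
At 95% confidence z* = 1.960; margin = 1.960 × 0.02876 = 0.05637.
The difference is 0.3460 − 0.7590 = -0.4130, so the interval is -0.4130 ± 0.05637 = (-0.4694, -0.3566).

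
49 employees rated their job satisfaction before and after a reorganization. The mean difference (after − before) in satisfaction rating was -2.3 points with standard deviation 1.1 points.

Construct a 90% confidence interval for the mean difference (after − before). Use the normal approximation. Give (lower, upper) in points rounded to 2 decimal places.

(-2.56, -2.04)

This is a matched-pairs design, so SE = s_d/√n = 1.1/√49 = 0.1571.
Margin = 1.645 × 0.1571 = 0.2584; the interval is -2.3 ± 0.2584 = (-2.56, -2.04).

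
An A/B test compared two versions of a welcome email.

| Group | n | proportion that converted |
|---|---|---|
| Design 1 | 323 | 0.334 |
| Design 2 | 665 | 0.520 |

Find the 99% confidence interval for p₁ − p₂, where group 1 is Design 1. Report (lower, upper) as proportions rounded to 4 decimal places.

SE₁ = √(p̂₁(1−p̂₁)/n₁) = √(0.3340·0.6660/323) = 0.02624; SE₂ = √(0.5200·0.4800/665) = 0.01937.
Independent samples: SE of the difference = √(SE₁² + SE₂²) = √(0.0006885376 + 0.0003751969) = 0.03261.
z* for 99% confidence is 2.576, so the margin of error is 2.576 × 0.03261 = 0.08400.
Point estimate p̂₁ − p̂₂ = 0.3340 − 0.5200 = -0.1860.
-0.1860 ± 0.08400 → (-0.2700, -0.1020).

(-0.2700, -0.1020)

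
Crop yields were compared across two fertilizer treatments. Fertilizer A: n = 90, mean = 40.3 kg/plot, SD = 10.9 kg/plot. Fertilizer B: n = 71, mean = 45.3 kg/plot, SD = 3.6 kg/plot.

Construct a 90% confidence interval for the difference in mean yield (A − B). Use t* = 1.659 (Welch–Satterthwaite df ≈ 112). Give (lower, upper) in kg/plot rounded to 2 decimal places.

Standard errors of each mean: 10.9/√90 = 1.1490 and 3.6/√71 = 0.4272.
SE(x̄₁ − x̄₂) = √(1.1490² + 0.4272²) = 1.2258 for independent samples with unequal variances.
With t* = 1.659, the margin is 1.659 × 1.2258 = 2.0336.
x̄₁ − x̄₂ = 40.3 − 45.3 = -5.0000; the interval is -5.0000 ± 2.0336 = (-7.03, -2.97).

(-7.03, -2.97)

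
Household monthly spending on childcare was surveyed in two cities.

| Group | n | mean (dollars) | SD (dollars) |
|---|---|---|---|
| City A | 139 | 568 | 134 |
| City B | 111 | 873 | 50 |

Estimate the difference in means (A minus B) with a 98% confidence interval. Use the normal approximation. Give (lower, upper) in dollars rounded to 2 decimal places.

Per-group SEs: s₁/√n₁ = 134/√139 = 11.3657, s₂/√n₂ = 50/√111 = 4.7458.
Unpooled SE of the difference: √(129.17913649 + 22.52261764) = 12.3167.
Margin of error = z* · SE = 2.326 × 12.3167 = 28.6486.
x̄₁ − x̄₂ = 568 − 873 = -305.0000.
CI: -305.0000 ± 28.6486 = (-333.65, -276.35).

(-333.65, -276.35)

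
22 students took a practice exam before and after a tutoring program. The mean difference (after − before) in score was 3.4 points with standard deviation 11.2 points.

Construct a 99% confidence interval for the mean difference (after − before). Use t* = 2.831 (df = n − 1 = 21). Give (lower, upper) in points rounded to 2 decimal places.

(-3.36, 10.16)

Paired design: SE = s_d/√n = 11.2/√22 = 2.3878.
t* = 2.831; margin of error = 2.831 × 2.3878 = 6.7599.
3.4 ± 6.7599 → (-3.36, 10.16).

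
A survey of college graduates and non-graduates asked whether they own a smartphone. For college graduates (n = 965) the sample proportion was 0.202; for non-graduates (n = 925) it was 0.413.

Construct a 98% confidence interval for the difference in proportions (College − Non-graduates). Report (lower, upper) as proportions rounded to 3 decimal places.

The two standard errors are √(0.2020×0.7980/965) = 0.01292 and √(0.4130×0.5870/925) = 0.01619.
Because the samples are independent, SE_diff = √(0.01292² + 0.01619²) = 0.02071.
Using z* = 2.326 for 98%, ME = 2.326 × 0.02071 = 0.04817.
p̂₁ − p̂₂ = -0.2110; interval -0.2110 ± 0.04817 gives (-0.259, -0.163).

(-0.259, -0.163)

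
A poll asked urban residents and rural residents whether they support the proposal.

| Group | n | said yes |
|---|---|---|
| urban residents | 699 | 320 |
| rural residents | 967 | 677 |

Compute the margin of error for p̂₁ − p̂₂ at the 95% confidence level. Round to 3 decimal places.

0.047

p̂₁ = 320/699 = 0.4578 and p̂₂ = 677/967 = 0.7001.
SE₁ = √(p̂₁(1−p̂₁)/n₁) = √(0.4578·0.5422/699) = 0.01884; SE₂ = √(0.7001·0.2999/967) = 0.01474.
Independent samples: SE of the difference = √(SE₁² + SE₂²) = √(0.0003549456 + 0.0002172676) = 0.02392.
z* for 95% confidence is 1.960, so the margin of error is 1.960 × 0.02392 = 0.04688.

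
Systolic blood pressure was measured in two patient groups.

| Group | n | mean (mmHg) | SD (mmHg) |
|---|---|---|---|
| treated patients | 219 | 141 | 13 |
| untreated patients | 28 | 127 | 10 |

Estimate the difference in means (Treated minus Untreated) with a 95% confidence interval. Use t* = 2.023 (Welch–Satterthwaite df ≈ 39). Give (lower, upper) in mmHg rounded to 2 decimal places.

(9.78, 18.22)

Per-group SEs: s₁/√n₁ = 13/√219 = 0.8785, s₂/√n₂ = 10/√28 = 1.8898.
Unpooled SE of the difference: √(0.77176225 + 3.57134404) = 2.0840.
Margin of error = t* · SE = 2.023 × 2.0840 = 4.2159.
x̄₁ − x̄₂ = 141 − 127 = 14.0000.
CI: 14.0000 ± 4.2159 = (9.78, 18.22).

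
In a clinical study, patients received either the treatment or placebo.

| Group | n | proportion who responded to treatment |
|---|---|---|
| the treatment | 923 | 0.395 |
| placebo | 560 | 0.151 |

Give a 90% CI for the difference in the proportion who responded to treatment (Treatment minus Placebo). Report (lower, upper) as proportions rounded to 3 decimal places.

The two standard errors are √(0.3950×0.6050/923) = 0.01609 and √(0.1510×0.8490/560) = 0.01513.
Because the samples are independent, SE_diff = √(0.01609² + 0.01513²) = 0.02209.
Using z* = 1.645 for 90%, ME = 1.645 × 0.02209 = 0.03634.
p̂₁ − p̂₂ = 0.2440; interval 0.2440 ± 0.03634 gives (0.208, 0.280).

(0.208, 0.280)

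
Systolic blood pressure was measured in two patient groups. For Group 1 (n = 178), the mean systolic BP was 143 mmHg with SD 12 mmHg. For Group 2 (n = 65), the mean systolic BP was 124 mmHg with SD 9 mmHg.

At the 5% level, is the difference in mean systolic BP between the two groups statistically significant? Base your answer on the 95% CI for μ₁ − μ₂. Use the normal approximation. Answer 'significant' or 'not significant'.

significant

SE₁ = s₁/√n₁ = 12/√178 = 0.8994; SE₂ = 9/√65 = 1.1163.
Independent samples, unequal variances: SE_diff = √(SE₁² + SE₂²) = √(0.80892036 + 1.24612569) = 1.4335.
z* = 1.960, so margin of error = 1.960 × 1.4335 = 2.8097.
Difference in means = 143 − 124 = 19.0000.
19.0000 ± 2.8097 → (16.1903, 21.8097).
The interval (16.1903, 21.8097) does not contain 0, so the difference is significant.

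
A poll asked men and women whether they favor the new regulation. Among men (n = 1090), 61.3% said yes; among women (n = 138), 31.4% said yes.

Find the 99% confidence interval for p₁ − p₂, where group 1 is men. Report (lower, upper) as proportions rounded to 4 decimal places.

Each SE is √(p̂(1−p̂)/n): √(0.6130·0.3870/1090) = 0.01475 and √(0.3140·0.6860/138) = 0.03951.
SE(p̂₁ − p̂₂) = √(SE₁² + SE₂²) = √(0.0002175625 + 0.0015610401) = 0.04217, since the two samples are independent.
At 99% confidence z* = 2.576; margin = 2.576 × 0.04217 = 0.10863.
The difference is 0.6130 − 0.3140 = 0.2990, so the interval is 0.2990 ± 0.10863 = (0.1904, 0.4076).

(0.1904, 0.4076)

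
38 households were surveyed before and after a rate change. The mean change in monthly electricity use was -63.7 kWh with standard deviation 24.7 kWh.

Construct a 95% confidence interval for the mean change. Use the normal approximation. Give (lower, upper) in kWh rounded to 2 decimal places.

(-71.55, -55.85)

This is a matched-pairs design, so SE = s_d/√n = 24.7/√38 = 4.0069.
Margin = 1.960 × 4.0069 = 7.8535; the interval is -63.7 ± 7.8535 = (-71.55, -55.85).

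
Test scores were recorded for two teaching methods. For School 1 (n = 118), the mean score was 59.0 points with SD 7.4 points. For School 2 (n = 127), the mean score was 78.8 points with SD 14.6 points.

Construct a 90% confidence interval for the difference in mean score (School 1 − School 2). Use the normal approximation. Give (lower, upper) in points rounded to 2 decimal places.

SE₁ = s₁/√n₁ = 7.4/√118 = 0.6812; SE₂ = 14.6/√127 = 1.2955.
Independent samples, unequal variances: SE_diff = √(SE₁² + SE₂²) = √(0.46403344 + 1.67832025) = 1.4637.
z* = 1.645, so margin of error = 1.645 × 1.4637 = 2.4078.
Difference in means = 59.0 − 78.8 = -19.8000.
-19.8000 ± 2.4078 → (-22.21, -17.39).

(-22.21, -17.39)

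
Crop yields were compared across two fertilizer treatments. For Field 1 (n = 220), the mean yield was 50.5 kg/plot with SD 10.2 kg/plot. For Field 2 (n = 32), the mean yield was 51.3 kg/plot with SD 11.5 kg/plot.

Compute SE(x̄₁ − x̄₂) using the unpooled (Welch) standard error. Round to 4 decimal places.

Per-group SEs: s₁/√n₁ = 10.2/√220 = 0.6877, s₂/√n₂ = 11.5/√32 = 2.0329.
Unpooled SE of the difference: √(0.47293129 + 4.13268241) = 2.1461.

2.1461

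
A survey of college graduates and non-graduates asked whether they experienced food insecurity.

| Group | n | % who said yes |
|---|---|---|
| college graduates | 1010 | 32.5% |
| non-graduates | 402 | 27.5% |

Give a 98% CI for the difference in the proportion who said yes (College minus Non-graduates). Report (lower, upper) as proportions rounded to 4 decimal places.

SE₁ = √(p̂₁(1−p̂₁)/n₁) = √(0.3250·0.6750/1010) = 0.01474; SE₂ = √(0.2750·0.7250/402) = 0.02227.
Independent samples: SE of the difference = √(SE₁² + SE₂²) = √(0.0002172676 + 0.0004959529) = 0.02671.
z* for 98% confidence is 2.326, so the margin of error is 2.326 × 0.02671 = 0.06213.
Point estimate p̂₁ − p̂₂ = 0.3250 − 0.2750 = 0.0500.
0.0500 ± 0.06213 → (-0.0121, 0.1121).

(-0.0121, 0.1121)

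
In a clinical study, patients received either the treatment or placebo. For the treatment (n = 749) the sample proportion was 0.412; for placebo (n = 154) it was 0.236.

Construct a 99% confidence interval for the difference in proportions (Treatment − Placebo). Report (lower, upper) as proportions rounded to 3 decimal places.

(0.076, 0.276)

The two standard errors are √(0.4120×0.5880/749) = 0.01798 and √(0.2360×0.7640/154) = 0.03422.
Because the samples are independent, SE_diff = √(0.01798² + 0.03422²) = 0.03866.
Using z* = 2.576 for 99%, ME = 2.576 × 0.03866 = 0.09959.
p̂₁ − p̂₂ = 0.1760; interval 0.1760 ± 0.09959 gives (0.076, 0.276).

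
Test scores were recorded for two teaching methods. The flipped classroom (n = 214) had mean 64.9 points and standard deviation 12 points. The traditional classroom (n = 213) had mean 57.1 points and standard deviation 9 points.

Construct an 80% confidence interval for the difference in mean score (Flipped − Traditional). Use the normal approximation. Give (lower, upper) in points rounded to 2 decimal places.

Per-group SEs: s₁/√n₁ = 12/√214 = 0.8203, s₂/√n₂ = 9/√213 = 0.6167.
Unpooled SE of the difference: √(0.67289209 + 0.38031889) = 1.0263.
Margin of error = z* · SE = 1.282 × 1.0263 = 1.3157.
x̄₁ − x̄₂ = 64.9 − 57.1 = 7.8000.
CI: 7.8000 ± 1.3157 = (6.48, 9.12).

(6.48, 9.12)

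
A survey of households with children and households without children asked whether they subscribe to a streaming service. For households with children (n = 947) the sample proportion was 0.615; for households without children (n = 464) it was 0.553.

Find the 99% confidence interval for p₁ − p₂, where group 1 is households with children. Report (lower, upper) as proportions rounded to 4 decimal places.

(-0.0101, 0.1341)

Each SE is √(p̂(1−p̂)/n): √(0.6150·0.3850/947) = 0.01581 and √(0.5530·0.4470/464) = 0.02308.
SE(p̂₁ − p̂₂) = √(SE₁² + SE₂²) = √(0.0002499561 + 0.0005326864) = 0.02798, since the two samples are independent.
At 99% confidence z* = 2.576; margin = 2.576 × 0.02798 = 0.07208.
The difference is 0.6150 − 0.5530 = 0.0620, so the interval is 0.0620 ± 0.07208 = (-0.0101, 0.1341).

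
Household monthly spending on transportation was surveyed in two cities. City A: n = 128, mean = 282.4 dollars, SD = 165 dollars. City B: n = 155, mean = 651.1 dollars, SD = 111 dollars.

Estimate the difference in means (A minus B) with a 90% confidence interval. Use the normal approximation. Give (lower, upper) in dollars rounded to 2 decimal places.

(-396.82, -340.58)

Per-group SEs: s₁/√n₁ = 165/√128 = 14.5841, s₂/√n₂ = 111/√155 = 8.9157.
Unpooled SE of the difference: √(212.69597281 + 79.48970649) = 17.0934.
Margin of error = z* · SE = 1.645 × 17.0934 = 28.1186.
x̄₁ − x̄₂ = 282.4 − 651.1 = -368.7000.
CI: -368.7000 ± 28.1186 = (-396.82, -340.58).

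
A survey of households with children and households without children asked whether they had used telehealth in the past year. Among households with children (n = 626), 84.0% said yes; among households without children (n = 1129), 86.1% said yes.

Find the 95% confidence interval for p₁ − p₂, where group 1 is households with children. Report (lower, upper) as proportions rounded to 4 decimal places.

SE₁ = √(p̂₁(1−p̂₁)/n₁) = √(0.8400·0.1600/626) = 0.01465; SE₂ = √(0.8610·0.1390/1129) = 0.01030.
Independent samples: SE of the difference = √(SE₁² + SE₂²) = √(0.0002146225 + 0.00010609) = 0.01791.
z* for 95% confidence is 1.960, so the margin of error is 1.960 × 0.01791 = 0.03510.
Point estimate p̂₁ − p̂₂ = 0.8400 − 0.8610 = -0.0210.
-0.0210 ± 0.03510 → (-0.0561, 0.0141).

(-0.0561, 0.0141)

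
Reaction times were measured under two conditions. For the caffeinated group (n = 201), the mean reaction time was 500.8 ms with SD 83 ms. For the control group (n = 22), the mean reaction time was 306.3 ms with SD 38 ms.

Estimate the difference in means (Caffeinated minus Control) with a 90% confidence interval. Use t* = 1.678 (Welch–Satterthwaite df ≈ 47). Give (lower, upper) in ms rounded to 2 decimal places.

Standard errors of each mean: 83/√201 = 5.8544 and 38/√22 = 8.1016.
SE(x̄₁ − x̄₂) = √(5.8544² + 8.1016²) = 9.9955 for independent samples with unequal variances.
With t* = 1.678, the margin is 1.678 × 9.9955 = 16.7724.
x̄₁ − x̄₂ = 500.8 − 306.3 = 194.5000; the interval is 194.5000 ± 16.7724 = (177.73, 211.27).

(177.73, 211.27)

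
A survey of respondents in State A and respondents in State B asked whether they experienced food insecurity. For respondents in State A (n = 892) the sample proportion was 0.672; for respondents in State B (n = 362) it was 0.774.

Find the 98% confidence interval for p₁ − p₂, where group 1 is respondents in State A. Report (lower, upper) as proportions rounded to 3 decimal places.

Each SE is √(p̂(1−p̂)/n): √(0.6720·0.3280/892) = 0.01572 and √(0.7740·0.2260/362) = 0.02198.
SE(p̂₁ − p̂₂) = √(SE₁² + SE₂²) = √(0.0002471184 + 0.0004831204) = 0.02702, since the two samples are independent.
At 98% confidence z* = 2.326; margin = 2.326 × 0.02702 = 0.06285.
The difference is 0.6720 − 0.7740 = -0.1020, so the interval is -0.1020 ± 0.06285 = (-0.165, -0.039).

(-0.165, -0.039)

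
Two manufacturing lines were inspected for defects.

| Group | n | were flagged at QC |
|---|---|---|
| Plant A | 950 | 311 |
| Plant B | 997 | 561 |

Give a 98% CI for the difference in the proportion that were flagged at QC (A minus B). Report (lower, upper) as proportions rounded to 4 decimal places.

p̂₁ = 311/950 = 0.3274 and p̂₂ = 561/997 = 0.5627.
SE₁ = √(p̂₁(1−p̂₁)/n₁) = √(0.3274·0.6726/950) = 0.01522; SE₂ = √(0.5627·0.4373/997) = 0.01571.
Independent samples: SE of the difference = √(SE₁² + SE₂²) = √(0.0002316484 + 0.0002468041) = 0.02187.
z* for 98% confidence is 2.326, so the margin of error is 2.326 × 0.02187 = 0.05087.
Point estimate p̂₁ − p̂₂ = 0.3274 − 0.5627 = -0.2353.
-0.2353 ± 0.05087 → (-0.2862, -0.1844).

(-0.2862, -0.1844)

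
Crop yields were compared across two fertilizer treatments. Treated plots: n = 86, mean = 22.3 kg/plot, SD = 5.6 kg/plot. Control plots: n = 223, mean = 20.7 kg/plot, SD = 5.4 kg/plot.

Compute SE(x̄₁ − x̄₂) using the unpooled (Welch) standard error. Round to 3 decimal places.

SE₁ = s₁/√n₁ = 5.6/√86 = 0.6039; SE₂ = 5.4/√223 = 0.3616.
Independent samples, unequal variances: SE_diff = √(SE₁² + SE₂²) = √(0.36469521 + 0.13075456) = 0.7039.

0.704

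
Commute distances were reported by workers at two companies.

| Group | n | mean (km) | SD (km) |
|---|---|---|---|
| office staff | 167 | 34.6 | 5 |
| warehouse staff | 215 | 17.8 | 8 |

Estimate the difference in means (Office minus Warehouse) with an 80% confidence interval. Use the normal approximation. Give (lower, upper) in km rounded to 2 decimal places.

Standard errors of each mean: 5/√167 = 0.3869 and 8/√215 = 0.5456.
SE(x̄₁ − x̄₂) = √(0.3869² + 0.5456²) = 0.6689 for independent samples with unequal variances.
With z* = 1.282, the margin is 1.282 × 0.6689 = 0.8575.
x̄₁ − x̄₂ = 34.6 − 17.8 = 16.8000; the interval is 16.8000 ± 0.8575 = (15.94, 17.66).

(15.94, 17.66)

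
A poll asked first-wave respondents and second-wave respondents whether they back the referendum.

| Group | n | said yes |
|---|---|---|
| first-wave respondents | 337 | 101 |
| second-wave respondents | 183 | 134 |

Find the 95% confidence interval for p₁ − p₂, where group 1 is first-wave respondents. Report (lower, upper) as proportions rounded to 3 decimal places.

(-0.513, -0.352)

First, p̂₁ = 101/337 = 0.2997; p̂₂ = 134/183 = 0.7322.
The two standard errors are √(0.2997×0.7003/337) = 0.02496 and √(0.7322×0.2678/183) = 0.03273.
Because the samples are independent, SE_diff = √(0.02496² + 0.03273²) = 0.04116.
Using z* = 1.960 for 95%, ME = 1.960 × 0.04116 = 0.08067.
p̂₁ − p̂₂ = -0.4325; interval -0.4325 ± 0.08067 gives (-0.513, -0.352).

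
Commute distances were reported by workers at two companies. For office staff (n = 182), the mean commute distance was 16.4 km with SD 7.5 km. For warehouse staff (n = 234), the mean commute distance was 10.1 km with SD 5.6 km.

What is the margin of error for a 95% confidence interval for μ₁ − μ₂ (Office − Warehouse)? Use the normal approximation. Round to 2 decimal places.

SE₁ = s₁/√n₁ = 7.5/√182 = 0.5559; SE₂ = 5.6/√234 = 0.3661.
Independent samples, unequal variances: SE_diff = √(SE₁² + SE₂²) = √(0.30902481 + 0.13402921) = 0.6656.
z* = 1.960, so margin of error = 1.960 × 0.6656 = 1.3046.

1.30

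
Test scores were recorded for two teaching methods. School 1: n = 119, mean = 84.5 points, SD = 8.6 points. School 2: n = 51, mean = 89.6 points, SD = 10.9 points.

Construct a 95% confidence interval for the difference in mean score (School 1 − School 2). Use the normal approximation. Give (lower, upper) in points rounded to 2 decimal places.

(-8.47, -1.73)

Per-group SEs: s₁/√n₁ = 8.6/√119 = 0.7884, s₂/√n₂ = 10.9/√51 = 1.5263.
Unpooled SE of the difference: √(0.62157456 + 2.32959169) = 1.7179.
Margin of error = z* · SE = 1.960 × 1.7179 = 3.3671.
x̄₁ − x̄₂ = 84.5 − 89.6 = -5.1000.
CI: -5.1000 ± 3.3671 = (-8.47, -1.73).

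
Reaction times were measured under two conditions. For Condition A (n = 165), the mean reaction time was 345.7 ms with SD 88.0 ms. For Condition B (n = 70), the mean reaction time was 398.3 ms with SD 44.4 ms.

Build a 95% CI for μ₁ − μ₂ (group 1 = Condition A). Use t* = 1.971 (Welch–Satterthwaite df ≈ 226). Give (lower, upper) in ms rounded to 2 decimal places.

SE₁ = s₁/√n₁ = 88.0/√165 = 6.8508; SE₂ = 44.4/√70 = 5.3068.
Independent samples, unequal variances: SE_diff = √(SE₁² + SE₂²) = √(46.93346064 + 28.16212624) = 8.6658.
t* = 1.971, so margin of error = 1.971 × 8.6658 = 17.0803.
Difference in means = 345.7 − 398.3 = -52.6000.
-52.6000 ± 17.0803 → (-69.68, -35.52).

(-69.68, -35.52)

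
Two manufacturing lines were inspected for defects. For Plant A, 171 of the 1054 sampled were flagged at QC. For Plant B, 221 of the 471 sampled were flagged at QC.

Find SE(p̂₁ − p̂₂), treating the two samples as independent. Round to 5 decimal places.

First, p̂₁ = 171/1054 = 0.1622; p̂₂ = 221/471 = 0.4692.
The two standard errors are √(0.1622×0.8378/1054) = 0.01135 and √(0.4692×0.5308/471) = 0.02300.
Because the samples are independent, SE_diff = √(0.01135² + 0.02300²) = 0.02565.

0.02565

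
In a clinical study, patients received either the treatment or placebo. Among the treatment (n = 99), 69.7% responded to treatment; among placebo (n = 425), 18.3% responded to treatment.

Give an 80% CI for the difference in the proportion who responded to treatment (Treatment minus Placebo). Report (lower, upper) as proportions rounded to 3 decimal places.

(0.450, 0.578)

The two standard errors are √(0.6970×0.3030/99) = 0.04619 and √(0.1830×0.8170/425) = 0.01876.
Because the samples are independent, SE_diff = √(0.04619² + 0.01876²) = 0.04985.
Using z* = 1.282 for 80%, ME = 1.282 × 0.04985 = 0.06391.
p̂₁ − p̂₂ = 0.5140; interval 0.5140 ± 0.06391 gives (0.450, 0.578).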